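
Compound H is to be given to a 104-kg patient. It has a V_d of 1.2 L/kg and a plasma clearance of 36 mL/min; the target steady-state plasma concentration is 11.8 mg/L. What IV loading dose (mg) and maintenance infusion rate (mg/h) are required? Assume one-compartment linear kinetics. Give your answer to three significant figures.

Vd(total) = 104 kg × 1.2 L/kg = 124.8 L
Loading dose = Vd × C = 124.8 × 11.8 = 1473 mg
CL = 36 mL/min = 36 × 0.06 = 2.160 L/h
Infusion rate = 2.160 L/h × 11.8 mg/L = 25.49 mg/h

(a) 1470 mg; (b) 25.5 mg/h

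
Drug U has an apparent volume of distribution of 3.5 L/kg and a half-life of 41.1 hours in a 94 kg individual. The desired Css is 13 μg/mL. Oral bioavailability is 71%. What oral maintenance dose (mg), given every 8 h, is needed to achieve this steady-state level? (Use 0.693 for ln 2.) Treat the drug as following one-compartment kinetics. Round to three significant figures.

Vd(total) = 94 kg × 3.5 L/kg = 329.0 L
k = 0.693/41.1 = 0.01686 h⁻¹, so CL = k·Vd = 0.01686 × 329.0 = 5.547 L/h
D = CL × Css × τ / F = 5.547 × 13 × 8 / 0.71 = 812.5 mg

813 mg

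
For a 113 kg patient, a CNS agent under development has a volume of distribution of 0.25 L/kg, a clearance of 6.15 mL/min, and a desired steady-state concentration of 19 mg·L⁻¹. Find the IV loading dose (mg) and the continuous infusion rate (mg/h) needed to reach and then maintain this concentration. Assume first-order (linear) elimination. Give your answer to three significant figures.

(a) 537 mg; (b) 7.01 mg/h

Vd = 0.25 L/kg × 113 kg = 28.25 L
LD = Vd · C_target = 28.25 × 19 = 536.8 mg
CL = 6.15 mL/min = 6.15 × 0.06 = 0.3690 L/h
Infusion rate = 0.3690 L/h × 19 mg/L = 7.011 mg/h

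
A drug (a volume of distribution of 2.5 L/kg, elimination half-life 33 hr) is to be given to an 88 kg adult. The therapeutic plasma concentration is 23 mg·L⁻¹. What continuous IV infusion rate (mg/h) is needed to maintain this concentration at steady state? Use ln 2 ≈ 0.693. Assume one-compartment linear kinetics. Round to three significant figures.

106 mg/h

Total Vd = 2.5 × 88 = 220.0 L
CL = 0.693 × Vd / t½ = 0.693 × 220.0 / 33 = 4.620 L/h
Infusion rate = CL × Css = 4.620 × 23 = 106.3 mg/h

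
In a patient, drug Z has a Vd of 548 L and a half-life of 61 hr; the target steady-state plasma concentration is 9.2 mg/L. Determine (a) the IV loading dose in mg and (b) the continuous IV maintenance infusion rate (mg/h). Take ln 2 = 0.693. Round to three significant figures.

(a) 5040 mg; (b) 57.3 mg/h

LD = Vd × C = 548.0 × 9.2 = 5042 mg
CL = 0.693 × Vd / t½ = 0.693 × 548.0 / 61 = 6.226 L/h
Infusion rate = CL × Css = 6.226 × 9.2 = 57.28 mg/h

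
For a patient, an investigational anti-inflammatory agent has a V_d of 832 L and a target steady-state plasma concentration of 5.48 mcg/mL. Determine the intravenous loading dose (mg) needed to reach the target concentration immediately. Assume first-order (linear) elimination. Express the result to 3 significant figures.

LD = Vd × C = 832.0 × 5.480 = 4559 mg

4560 mg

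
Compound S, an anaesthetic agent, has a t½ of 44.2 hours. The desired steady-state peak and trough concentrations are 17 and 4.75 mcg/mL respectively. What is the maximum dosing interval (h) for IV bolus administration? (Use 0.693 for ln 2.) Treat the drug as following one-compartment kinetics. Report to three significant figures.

k = 0.693 / t½ = 0.693 / 44.2 = 0.01568 h⁻¹
Between IV bolus doses, concentration decays as C = C₀·e^(−kτ), so C_peak/C_trough = e^(kτ).
τ_max = ln(C_peak/C_trough) / k = ln(17/4.75) / 0.01568 = 1.275 / 0.01568 = 81.31 h

81.3 h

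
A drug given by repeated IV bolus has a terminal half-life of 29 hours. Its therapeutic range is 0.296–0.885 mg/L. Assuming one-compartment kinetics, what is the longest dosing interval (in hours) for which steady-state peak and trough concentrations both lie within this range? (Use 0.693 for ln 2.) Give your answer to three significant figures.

k = 0.693 / t½ = 0.693 / 29 = 0.02390 h⁻¹
Between IV bolus doses, concentration decays as C = C₀·e^(−kτ), so C_peak/C_trough = e^(kτ).
τ_max = ln(C_peak/C_trough) / k = ln(0.885/0.296) / 0.02390 = 1.095 / 0.02390 = 45.82 h

45.8 h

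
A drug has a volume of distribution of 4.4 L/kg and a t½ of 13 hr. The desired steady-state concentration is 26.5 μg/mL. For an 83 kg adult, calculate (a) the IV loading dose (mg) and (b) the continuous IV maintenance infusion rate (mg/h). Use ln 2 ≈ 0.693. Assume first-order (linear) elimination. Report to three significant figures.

(a) 9680 mg; (b) 516 mg/h

Vd = 4.4 L/kg × 83 kg = 365.2 L
LD = Vd × C = 365.2 × 26.5 = 9678 mg
CL = 0.693 × Vd / t½ = 0.693 × 365.2 / 13 = 19.47 L/h
Infusion rate = CL × Css = 19.47 × 26.5 = 516.0 mg/h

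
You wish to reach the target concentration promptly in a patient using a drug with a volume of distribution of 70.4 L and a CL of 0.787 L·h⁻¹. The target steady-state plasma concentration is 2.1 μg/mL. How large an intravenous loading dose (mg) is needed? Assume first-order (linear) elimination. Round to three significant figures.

Loading dose depends on Vd (not clearance): it fills the distribution volume.
LD = Vd × C = 70.40 × 2.100 = 147.8 mg

148 mg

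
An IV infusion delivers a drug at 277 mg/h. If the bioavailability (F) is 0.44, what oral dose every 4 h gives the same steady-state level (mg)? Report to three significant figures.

To maintain the same Css, the systemic dosing rate must be unchanged: F·D/τ = infusion rate.
D = rate × τ / F = 277 × 4 / 0.44 = 2518 mg

2520 mg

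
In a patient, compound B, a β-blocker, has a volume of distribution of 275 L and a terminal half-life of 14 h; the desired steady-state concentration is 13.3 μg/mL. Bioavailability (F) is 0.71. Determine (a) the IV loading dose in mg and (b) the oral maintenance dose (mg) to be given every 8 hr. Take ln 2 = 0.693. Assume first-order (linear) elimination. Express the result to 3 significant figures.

LD = Vd × C = 275.0 × 13.3 = 3658 mg
CL = 0.693 × Vd / t½ = 0.693 × 275.0 / 14 = 13.61 L/h
D = CL × Css × τ / F = 13.61 × 13.3 × 8 / 0.71 = 2040 mg

(a) 3660 mg; (b) 2040 mg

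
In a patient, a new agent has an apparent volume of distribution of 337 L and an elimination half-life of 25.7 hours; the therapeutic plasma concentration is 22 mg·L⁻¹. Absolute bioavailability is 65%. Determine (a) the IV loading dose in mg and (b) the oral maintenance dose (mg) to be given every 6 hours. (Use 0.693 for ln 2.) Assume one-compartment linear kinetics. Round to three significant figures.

(a) 7410 mg; (b) 1850 mg

LD = Vd × C = 337.0 × 22 = 7414 mg
CL = 0.693 × Vd / t½ = 0.693 × 337.0 / 25.7 = 9.087 L/h
D = CL × Css × τ / F = 9.087 × 22 × 6 / 0.65 = 1845 mg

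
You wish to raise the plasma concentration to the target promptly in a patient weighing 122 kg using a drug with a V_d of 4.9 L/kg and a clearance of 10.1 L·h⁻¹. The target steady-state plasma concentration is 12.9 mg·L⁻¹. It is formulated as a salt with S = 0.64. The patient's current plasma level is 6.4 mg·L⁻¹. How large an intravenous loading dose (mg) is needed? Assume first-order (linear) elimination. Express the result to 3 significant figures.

Vd(total) = 122 kg × 4.9 L/kg = 597.8 L
Concentration deficit ΔC = 12.9 − 6.4 = 6.500 mg/L
LD = Vd × ΔC / S = 597.8 × 6.500 / 0.64 = 6071 mg

6070 mg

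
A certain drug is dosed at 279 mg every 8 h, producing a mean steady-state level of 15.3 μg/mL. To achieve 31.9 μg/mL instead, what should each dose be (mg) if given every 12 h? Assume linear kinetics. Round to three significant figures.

For first-order elimination, Css ∝ F·D/(CL·τ); F and CL are unchanged, so Css ∝ D/τ.
D₂ = D₁ × (Css,target / Css,current) × (τ₂/τ₁) = 279 × (31.9/15.3) × (12/8) = 872.6 mg

873 mg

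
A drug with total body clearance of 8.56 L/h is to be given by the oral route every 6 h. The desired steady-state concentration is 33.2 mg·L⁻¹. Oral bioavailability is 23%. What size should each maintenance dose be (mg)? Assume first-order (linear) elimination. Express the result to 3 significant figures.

7410 mg

At steady state, dose per interval replaces the amount cleared in that interval: F·D/τ = CL·Css.
D = CL × Css × τ / F = 8.560 × 33.2 × 6 / 0.23 = 7414 mg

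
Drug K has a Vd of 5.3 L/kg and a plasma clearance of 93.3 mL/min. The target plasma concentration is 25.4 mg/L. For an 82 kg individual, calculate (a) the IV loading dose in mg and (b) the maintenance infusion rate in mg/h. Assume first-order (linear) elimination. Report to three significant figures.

Vd = 5.3 L/kg × 82 kg = 434.6 L
LD = Vd · C_target = 434.6 × 25.4 = 11040 mg
CL = 93.3 mL/min = 93.3 × 0.06 = 5.598 L/h
Infusion rate = 5.598 L/h × 25.4 mg/L = 142.2 mg/h

(a) 11000 mg; (b) 142 mg/h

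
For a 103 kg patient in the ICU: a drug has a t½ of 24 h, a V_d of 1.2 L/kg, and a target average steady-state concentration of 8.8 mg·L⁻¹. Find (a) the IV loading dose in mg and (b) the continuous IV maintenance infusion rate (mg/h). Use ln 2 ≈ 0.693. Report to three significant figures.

Total Vd = 1.2 × 103 = 123.6 L
LD = Vd × C = 123.6 × 8.8 = 1088 mg
CL = 0.693 × Vd / t½ = 0.693 × 123.6 / 24 = 3.569 L/h
Infusion rate = CL × Css = 3.569 × 8.8 = 31.41 mg/h

(a) 1090 mg; (b) 31.4 mg/h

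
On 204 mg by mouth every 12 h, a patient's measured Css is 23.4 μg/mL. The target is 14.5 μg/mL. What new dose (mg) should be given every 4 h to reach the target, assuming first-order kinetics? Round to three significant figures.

With linear kinetics, Css is proportional to dose rate (D/τ) at fixed clearance.
D₂ = D₁ × (Css,target / Css,current) × (τ₂/τ₁) = 204 × (14.5/23.4) × (4/12) = 42.14 mg

42.1 mg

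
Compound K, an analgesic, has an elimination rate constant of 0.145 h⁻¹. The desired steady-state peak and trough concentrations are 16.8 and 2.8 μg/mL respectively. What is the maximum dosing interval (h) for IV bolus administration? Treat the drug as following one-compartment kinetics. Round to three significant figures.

12.4 h

Between IV bolus doses, concentration decays as C = C₀·e^(−kτ), so C_peak/C_trough = e^(kτ).
τ_max = ln(C_peak/C_trough) / k = ln(16.8/2.8) / 0.1450 = 1.792 / 0.1450 = 12.36 h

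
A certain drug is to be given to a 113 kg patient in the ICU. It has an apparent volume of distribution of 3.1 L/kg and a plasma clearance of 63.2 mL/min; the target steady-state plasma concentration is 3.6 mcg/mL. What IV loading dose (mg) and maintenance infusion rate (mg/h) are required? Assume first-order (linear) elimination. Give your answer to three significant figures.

(a) 1260 mg; (b) 13.7 mg/h

Total Vd = 3.1 × 113 = 350.3 L
LD = Vd · C_target = 350.3 × 3.6 = 1261 mg
CL = 63.2 mL/min × 60/1000 = 3.792 L/h
Infusion rate = 3.792 L/h × 3.6 mg/L = 13.65 mg/h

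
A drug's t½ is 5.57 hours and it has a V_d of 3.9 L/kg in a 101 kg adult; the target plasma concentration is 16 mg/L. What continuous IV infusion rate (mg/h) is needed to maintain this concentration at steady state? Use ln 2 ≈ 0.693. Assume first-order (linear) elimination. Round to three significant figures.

Vd = 3.9 L/kg × 101 kg = 393.9 L
CL = ln 2 · Vd / t½ = 0.693 × 393.9 / 5.57 = 49.01 L/h
Infusion rate = CL × Css = 49.01 × 16 = 784.2 mg/h

784 mg/h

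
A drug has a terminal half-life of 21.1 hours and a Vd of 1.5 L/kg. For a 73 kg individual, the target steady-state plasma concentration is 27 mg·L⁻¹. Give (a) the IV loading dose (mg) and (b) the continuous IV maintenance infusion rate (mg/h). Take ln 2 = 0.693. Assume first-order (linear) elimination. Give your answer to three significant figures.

Vd = 1.5 L/kg × 73 kg = 109.5 L
LD = Vd × C = 109.5 × 27 = 2957 mg
CL = 0.693 × Vd / t½ = 0.693 × 109.5 / 21.1 = 3.596 L/h
Infusion rate = CL × Css = 3.596 × 27 = 97.09 mg/h

(a) 2960 mg; (b) 97.1 mg/h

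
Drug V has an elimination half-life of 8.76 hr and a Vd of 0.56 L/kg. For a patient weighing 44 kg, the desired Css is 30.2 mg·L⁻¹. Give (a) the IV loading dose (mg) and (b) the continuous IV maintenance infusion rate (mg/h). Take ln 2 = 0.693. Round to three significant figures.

(a) 744 mg; (b) 58.9 mg/h

Vd(total) = 44 kg × 0.56 L/kg = 24.64 L
LD = Vd × C = 24.64 × 30.2 = 744.1 mg
CL = 0.693 × Vd / t½ = 0.693 × 24.64 / 8.76 = 1.949 L/h
Infusion rate = CL × Css = 1.949 × 30.2 = 58.86 mg/h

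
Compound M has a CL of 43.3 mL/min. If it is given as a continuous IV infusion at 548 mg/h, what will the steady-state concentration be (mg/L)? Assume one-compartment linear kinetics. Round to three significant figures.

211 mg/L

CL = 43.3 mL/min × 60/1000 = 2.598 L/h
Css = rate / CL = 548 / 2.598 = 210.9 mg/L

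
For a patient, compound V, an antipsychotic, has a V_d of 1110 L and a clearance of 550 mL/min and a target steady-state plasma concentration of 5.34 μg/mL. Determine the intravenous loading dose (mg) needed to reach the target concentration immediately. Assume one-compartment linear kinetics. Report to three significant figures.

LD = Vd × C = 1110 × 5.340 = 5927 mg

5930 mg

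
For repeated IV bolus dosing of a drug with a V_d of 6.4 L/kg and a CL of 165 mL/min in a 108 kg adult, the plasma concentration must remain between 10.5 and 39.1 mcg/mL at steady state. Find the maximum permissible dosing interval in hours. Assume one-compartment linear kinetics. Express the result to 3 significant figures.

Total Vd = 6.4 × 108 = 691.2 L
CL = 165 mL/min × 60/1000 = 9.900 L/h
k = CL / Vd = 9.900 / 691.2 = 0.01432 h⁻¹
Between IV bolus doses, concentration decays as C = C₀·e^(−kτ), so C_peak/C_trough = e^(kτ).
τ_max = ln(C_peak/C_trough) / k = ln(39.1/10.5) / 0.01432 = 1.315 / 0.01432 = 91.83 h

91.8 h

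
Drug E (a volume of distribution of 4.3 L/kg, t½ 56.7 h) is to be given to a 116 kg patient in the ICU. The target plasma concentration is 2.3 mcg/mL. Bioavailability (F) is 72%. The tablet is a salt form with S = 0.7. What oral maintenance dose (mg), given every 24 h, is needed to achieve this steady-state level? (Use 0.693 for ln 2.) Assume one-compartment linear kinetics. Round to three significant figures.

Vd = 4.3 L/kg × 116 kg = 498.8 L
CL = ln 2 · Vd / t½ = 0.693 × 498.8 / 56.7 = 6.096 L/h
D = CL × Css × τ / F / S = 6.096 × 2.3 × 24 / 0.72 / 0.7 = 667.7 mg

668 mg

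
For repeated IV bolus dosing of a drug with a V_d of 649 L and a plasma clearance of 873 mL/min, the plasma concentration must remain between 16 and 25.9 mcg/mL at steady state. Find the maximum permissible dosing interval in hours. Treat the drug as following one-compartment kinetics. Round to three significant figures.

CL = 873 mL/min × 60/1000 = 52.38 L/h
k = CL / Vd = 52.38 / 649.0 = 0.08071 h⁻¹
Between IV bolus doses, concentration decays as C = C₀·e^(−kτ), so C_peak/C_trough = e^(kτ).
τ_max = ln(C_peak/C_trough) / k = ln(25.9/16) / 0.08071 = 0.4817 / 0.08071 = 5.968 h

5.97 h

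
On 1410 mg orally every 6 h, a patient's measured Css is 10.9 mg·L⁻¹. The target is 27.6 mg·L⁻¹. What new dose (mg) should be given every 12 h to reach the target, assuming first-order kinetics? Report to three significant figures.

7140 mg

For first-order elimination, Css ∝ F·D/(CL·τ); F and CL are unchanged, so Css ∝ D/τ.
D₂ = D₁ × (Css,target / Css,current) × (τ₂/τ₁) = 1410 × (27.6/10.9) × (12/6) = 7141 mg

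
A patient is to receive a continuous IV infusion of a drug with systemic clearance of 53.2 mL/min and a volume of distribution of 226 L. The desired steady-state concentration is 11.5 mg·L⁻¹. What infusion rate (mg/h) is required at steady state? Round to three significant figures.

36.7 mg/h

CL = 53.2 mL/min = 53.2 × 0.06 = 3.192 L/h
Infusion rate = CL · Css = 3.192 L/h × 11.5 mg/L = 36.71 mg/h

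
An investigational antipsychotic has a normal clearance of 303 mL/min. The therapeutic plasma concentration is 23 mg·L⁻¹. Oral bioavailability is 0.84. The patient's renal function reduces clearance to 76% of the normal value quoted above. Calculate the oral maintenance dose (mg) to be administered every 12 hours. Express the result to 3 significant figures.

CL = 303 mL/min = 303 × 0.06 = 18.18 L/h
Patient clearance = 0.76 × 18.18 = 13.82 L/h
D = CL × Css × τ / F = 13.82 × 23 × 12 / 0.84 = 4541 mg

4540 mg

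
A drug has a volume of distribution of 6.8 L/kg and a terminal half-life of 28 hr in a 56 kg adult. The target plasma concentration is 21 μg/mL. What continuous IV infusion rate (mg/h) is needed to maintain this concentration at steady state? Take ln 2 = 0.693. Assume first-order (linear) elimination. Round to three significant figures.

198 mg/h

Vd(total) = 56 kg × 6.8 L/kg = 380.8 L
k = 0.693/28 = 0.02475 h⁻¹, so CL = k·Vd = 0.02475 × 380.8 = 9.425 L/h
Infusion rate = CL × Css = 9.425 × 21 = 197.9 mg/h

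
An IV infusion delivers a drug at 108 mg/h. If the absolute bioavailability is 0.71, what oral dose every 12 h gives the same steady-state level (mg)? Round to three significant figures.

1830 mg

To maintain the same Css, the systemic dosing rate must be unchanged: F·D/τ = infusion rate.
D = rate × τ / F = 108 × 12 / 0.71 = 1825 mg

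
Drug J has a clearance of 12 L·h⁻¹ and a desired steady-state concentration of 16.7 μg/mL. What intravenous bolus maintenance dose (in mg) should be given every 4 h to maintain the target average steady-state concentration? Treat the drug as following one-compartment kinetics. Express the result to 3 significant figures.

802 mg

At steady state, dose per interval replaces the amount cleared in that interval: D/τ = CL·Css.
D = CL × Css × τ = 12.00 × 16.7 × 4 = 801.6 mg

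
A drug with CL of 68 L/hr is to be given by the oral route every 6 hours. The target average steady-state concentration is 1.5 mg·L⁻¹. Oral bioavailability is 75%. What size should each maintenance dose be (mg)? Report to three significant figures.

816 mg

D = CL × Css × τ / F = 68.00 × 1.5 × 6 / 0.75 = 816.0 mg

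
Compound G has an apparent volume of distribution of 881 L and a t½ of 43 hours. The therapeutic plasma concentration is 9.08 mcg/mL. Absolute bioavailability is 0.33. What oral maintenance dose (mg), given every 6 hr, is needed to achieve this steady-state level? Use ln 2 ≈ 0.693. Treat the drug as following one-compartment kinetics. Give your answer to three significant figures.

2340 mg

k = 0.693/43 = 0.01612 h⁻¹, so CL = k·Vd = 0.01612 × 881.0 = 14.20 L/h
D = CL × Css × τ / F = 14.20 × 9.08 × 6 / 0.33 = 2344 mg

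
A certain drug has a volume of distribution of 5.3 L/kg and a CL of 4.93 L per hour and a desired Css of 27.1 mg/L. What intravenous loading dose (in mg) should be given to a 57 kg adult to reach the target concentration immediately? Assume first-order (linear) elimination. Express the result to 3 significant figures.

Vd = 5.3 L/kg × 57 kg = 302.1 L
The loading dose fills Vd to the target concentration; clearance is irrelevant here.
LD = Vd × C = 302.1 × 27.10 = 8187 mg

8190 mg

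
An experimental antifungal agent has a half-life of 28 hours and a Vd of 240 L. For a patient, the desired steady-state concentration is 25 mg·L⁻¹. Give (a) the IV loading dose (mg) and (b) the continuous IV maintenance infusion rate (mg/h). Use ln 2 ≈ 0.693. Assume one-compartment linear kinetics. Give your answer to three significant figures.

(a) 6000 mg; (b) 149 mg/h

LD = Vd × C = 240.0 × 25 = 6000 mg
CL = 0.693 × Vd / t½ = 0.693 × 240.0 / 28 = 5.940 L/h
Infusion rate = CL × Css = 5.940 × 25 = 148.5 mg/h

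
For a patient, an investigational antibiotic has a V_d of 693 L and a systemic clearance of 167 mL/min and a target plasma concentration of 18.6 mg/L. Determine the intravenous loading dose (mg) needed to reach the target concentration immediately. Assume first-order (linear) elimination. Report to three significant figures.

12900 mg

LD = Vd × C = 693.0 × 18.60 = 12890 mg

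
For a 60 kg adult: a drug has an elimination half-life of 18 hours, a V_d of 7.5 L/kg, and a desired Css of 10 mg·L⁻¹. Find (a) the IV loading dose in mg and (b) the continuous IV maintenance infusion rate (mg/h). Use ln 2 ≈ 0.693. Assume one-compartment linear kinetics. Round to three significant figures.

(a) 4500 mg; (b) 173 mg/h

Vd(total) = 60 kg × 7.5 L/kg = 450.0 L
LD = Vd × C = 450.0 × 10 = 4500 mg
CL = 0.693 × Vd / t½ = 0.693 × 450.0 / 18 = 17.33 L/h
Infusion rate = CL × Css = 17.33 × 10 = 173.3 mg/h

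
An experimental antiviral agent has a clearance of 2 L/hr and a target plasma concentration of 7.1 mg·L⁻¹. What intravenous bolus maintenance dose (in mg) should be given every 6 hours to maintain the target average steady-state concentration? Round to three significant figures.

D = CL × Css × τ = 2.000 × 7.1 × 6 = 85.20 mg

85.2 mg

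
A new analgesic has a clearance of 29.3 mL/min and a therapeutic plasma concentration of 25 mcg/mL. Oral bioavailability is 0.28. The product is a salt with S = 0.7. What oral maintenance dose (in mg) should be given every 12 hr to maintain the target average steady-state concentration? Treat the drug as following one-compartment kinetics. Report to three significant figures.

2690 mg

Convert clearance: 29.3 mL/min × 60 min/h ÷ 1000 mL/L = 1.758 L/h
At steady state, dose per interval replaces the amount cleared in that interval: F·S·D/τ = CL·Css.
D = CL × Css × τ / F / S = 1.758 × 25 × 12 / 0.28 / 0.7 = 2691 mg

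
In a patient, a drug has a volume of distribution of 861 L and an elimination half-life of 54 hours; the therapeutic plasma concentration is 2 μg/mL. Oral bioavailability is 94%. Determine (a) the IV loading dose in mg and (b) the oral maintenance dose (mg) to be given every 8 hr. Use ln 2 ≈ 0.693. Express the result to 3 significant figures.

LD = Vd × C = 861.0 × 2 = 1722 mg
CL = 0.693 × Vd / t½ = 0.693 × 861.0 / 54 = 11.05 L/h
D = CL × Css × τ / F = 11.05 × 2 × 8 / 0.94 = 188.1 mg

(a) 1720 mg; (b) 188 mg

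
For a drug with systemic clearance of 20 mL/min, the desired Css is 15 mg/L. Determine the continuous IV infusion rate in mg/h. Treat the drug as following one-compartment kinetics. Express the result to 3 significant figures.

CL = 20 mL/min = 20 × 0.06 = 1.200 L/h
At steady state, infusion rate equals elimination rate: rate in = CL × Css.
R₀ = 1.200 × 15 = 18.00 mg/h

18.0 mg/h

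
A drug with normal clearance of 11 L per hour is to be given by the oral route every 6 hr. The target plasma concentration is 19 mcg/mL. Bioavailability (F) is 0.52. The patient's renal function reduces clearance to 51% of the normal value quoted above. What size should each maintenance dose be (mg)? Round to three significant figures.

Patient clearance = 0.51 × 11.00 = 5.610 L/h
At steady state, dose per interval replaces the amount cleared in that interval: F·D/τ = CL·Css.
D = CL × Css × τ / F = 5.610 × 19 × 6 / 0.52 = 1230 mg

1230 mg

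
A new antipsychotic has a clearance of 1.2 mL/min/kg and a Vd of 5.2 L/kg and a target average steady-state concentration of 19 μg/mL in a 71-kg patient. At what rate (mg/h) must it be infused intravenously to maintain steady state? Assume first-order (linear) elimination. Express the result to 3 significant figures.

97.1 mg/h

CL = 1.2 mL/min/kg × 71 kg = 85.20 mL/min = 85.20 × 60/1000 = 5.112 L/h
Infusion rate = CL · Css = 5.112 L/h × 19 mg/L = 97.13 mg/h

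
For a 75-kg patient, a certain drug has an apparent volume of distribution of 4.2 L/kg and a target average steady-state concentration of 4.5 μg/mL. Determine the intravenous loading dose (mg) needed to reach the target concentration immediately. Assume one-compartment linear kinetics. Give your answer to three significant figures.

Total Vd = 4.2 × 75 = 315.0 L
The loading dose fills Vd to the target concentration.
LD = Vd × C = 315.0 × 4.500 = 1418 mg

1420 mg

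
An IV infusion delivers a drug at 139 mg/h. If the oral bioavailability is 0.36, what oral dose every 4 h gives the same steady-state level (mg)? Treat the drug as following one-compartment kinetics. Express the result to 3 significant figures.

1540 mg

To maintain the same Css, the systemic dosing rate must be unchanged: F·D/τ = infusion rate.
D = rate × τ / F = 139 × 4 / 0.36 = 1544 mg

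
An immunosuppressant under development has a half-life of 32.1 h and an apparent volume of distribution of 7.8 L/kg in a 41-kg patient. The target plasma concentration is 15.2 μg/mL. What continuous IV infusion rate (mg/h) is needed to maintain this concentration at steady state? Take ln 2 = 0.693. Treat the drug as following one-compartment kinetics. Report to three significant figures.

Vd = 7.8 L/kg × 41 kg = 319.8 L
k = 0.693/32.1 = 0.02159 h⁻¹, so CL = k·Vd = 0.02159 × 319.8 = 6.904 L/h
Infusion rate = CL × Css = 6.904 × 15.2 = 104.9 mg/h

105 mg/h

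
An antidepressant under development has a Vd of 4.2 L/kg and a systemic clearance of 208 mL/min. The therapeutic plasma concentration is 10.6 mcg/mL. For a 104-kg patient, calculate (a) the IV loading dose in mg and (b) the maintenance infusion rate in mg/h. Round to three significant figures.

(a) 4630 mg; (b) 132 mg/h

Vd(total) = 104 kg × 4.2 L/kg = 436.8 L
LD = Vd · C_target = 436.8 × 10.6 = 4630 mg
Convert clearance: 208 mL/min × 60 min/h ÷ 1000 mL/L = 12.48 L/h
Maintenance infusion rate = CL × Css = 12.48 × 10.6 = 132.3 mg/h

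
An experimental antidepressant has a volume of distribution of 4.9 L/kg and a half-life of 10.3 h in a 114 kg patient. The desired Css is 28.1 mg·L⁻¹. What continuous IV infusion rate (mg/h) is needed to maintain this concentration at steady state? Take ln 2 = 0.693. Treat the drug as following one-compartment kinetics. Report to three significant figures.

1060 mg/h

Vd = 4.9 L/kg × 114 kg = 558.6 L
CL = 0.693 × Vd / t½ = 0.693 × 558.6 / 10.3 = 37.58 L/h
Infusion rate = CL × Css = 37.58 × 28.1 = 1056 mg/h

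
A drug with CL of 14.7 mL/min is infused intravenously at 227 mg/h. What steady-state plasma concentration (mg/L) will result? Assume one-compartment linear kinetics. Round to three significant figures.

Convert clearance: 14.7 mL/min × 60 min/h ÷ 1000 mL/L = 0.8820 L/h
Css = rate / CL = 227 / 0.8820 = 257.4 mg/L

257 mg/L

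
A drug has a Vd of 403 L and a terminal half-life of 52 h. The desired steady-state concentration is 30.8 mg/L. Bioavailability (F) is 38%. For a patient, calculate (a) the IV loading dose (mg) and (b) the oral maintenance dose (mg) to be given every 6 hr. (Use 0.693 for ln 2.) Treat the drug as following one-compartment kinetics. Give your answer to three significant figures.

LD = Vd × C = 403.0 × 30.8 = 12410 mg
CL = 0.693 × Vd / t½ = 0.693 × 403.0 / 52 = 5.371 L/h
D = CL × Css × τ / F = 5.371 × 30.8 × 6 / 0.38 = 2612 mg

(a) 12400 mg; (b) 2610 mg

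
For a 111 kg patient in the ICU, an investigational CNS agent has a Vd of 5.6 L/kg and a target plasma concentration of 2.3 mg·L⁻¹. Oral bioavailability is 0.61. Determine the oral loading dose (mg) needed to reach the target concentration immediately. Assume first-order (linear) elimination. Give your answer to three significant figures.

Vd(total) = 111 kg × 5.6 L/kg = 621.6 L
LD = Vd × C / F = 621.6 × 2.300 / 0.61 = 2344 mg

2340 mg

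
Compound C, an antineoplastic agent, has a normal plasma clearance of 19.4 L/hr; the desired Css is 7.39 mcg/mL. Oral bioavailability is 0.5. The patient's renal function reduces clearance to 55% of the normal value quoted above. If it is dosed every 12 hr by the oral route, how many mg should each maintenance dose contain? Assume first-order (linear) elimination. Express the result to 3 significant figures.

1890 mg

Patient clearance = 0.55 × 19.40 = 10.67 L/h
D = CL × Css × τ / F = 10.67 × 7.39 × 12 / 0.5 = 1892 mg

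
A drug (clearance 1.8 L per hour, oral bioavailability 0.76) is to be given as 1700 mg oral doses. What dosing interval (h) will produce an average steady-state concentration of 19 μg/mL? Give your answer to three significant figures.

F·D/τ = CL·Css → τ = F·D / (CL·Css).
τ = 0.76 × 1700 / (1.8 × 19) = 37.78 h

37.8 h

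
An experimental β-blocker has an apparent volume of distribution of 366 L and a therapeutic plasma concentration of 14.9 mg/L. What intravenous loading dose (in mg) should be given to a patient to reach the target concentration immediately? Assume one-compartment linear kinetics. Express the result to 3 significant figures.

LD = Vd × C = 366.0 × 14.90 = 5453 mg

5450 mg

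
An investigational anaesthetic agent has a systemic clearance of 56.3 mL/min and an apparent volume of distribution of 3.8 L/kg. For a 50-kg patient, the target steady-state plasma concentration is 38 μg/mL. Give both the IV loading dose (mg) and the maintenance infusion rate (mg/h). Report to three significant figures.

Total Vd = 3.8 × 50 = 190.0 L
Loading: fill Vd to C_target → 190.0 L × 38 mg/L = 7220 mg
CL = 56.3 mL/min = 56.3 × 0.06 = 3.378 L/h
Maintenance: replace elimination → rate = CL × Css = 3.378 × 38 = 128.4 mg/h

(a) 7220 mg; (b) 128 mg/h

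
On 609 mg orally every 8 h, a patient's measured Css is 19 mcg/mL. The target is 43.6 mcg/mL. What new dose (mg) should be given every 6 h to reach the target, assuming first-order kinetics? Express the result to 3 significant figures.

For first-order elimination, Css ∝ F·D/(CL·τ); F and CL are unchanged, so Css ∝ D/τ.
D₂ = D₁ × (Css,target / Css,current) × (τ₂/τ₁) = 609 × (43.6/19) × (6/8) = 1048 mg

1050 mg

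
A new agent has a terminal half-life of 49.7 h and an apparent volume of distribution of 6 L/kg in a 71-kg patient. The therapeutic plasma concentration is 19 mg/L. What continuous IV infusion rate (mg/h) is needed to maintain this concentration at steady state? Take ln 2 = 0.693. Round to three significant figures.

Total Vd = 6 × 71 = 426.0 L
CL = ln 2 · Vd / t½ = 0.693 × 426.0 / 49.7 = 5.940 L/h
Infusion rate = CL × Css = 5.940 × 19 = 112.9 mg/h

113 mg/h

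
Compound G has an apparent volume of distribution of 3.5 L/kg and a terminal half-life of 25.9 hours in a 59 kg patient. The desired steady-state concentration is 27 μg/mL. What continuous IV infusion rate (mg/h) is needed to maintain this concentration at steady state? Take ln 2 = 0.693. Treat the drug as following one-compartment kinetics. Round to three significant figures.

Vd(total) = 59 kg × 3.5 L/kg = 206.5 L
CL = 0.693 × Vd / t½ = 0.693 × 206.5 / 25.9 = 5.525 L/h
Infusion rate = CL × Css = 5.525 × 27 = 149.2 mg/h

149 mg/h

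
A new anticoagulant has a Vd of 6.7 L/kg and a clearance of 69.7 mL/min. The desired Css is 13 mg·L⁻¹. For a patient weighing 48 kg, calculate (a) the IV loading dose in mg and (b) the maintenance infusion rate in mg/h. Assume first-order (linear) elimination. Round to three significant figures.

Vd(total) = 48 kg × 6.7 L/kg = 321.6 L
LD = Vd · C_target = 321.6 × 13 = 4181 mg
CL = 69.7 mL/min = 69.7 × 0.06 = 4.182 L/h
Maintenance: replace elimination → rate = CL × Css = 4.182 × 13 = 54.37 mg/h

(a) 4180 mg; (b) 54.4 mg/h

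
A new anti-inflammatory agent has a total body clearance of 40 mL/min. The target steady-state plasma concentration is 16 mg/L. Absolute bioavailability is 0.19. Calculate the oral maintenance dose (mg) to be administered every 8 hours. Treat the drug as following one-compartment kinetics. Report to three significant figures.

CL = 40 mL/min = 40 × 0.06 = 2.400 L/h
D = CL × Css × τ / F = 2.400 × 16 × 8 / 0.19 = 1617 mg

1620 mg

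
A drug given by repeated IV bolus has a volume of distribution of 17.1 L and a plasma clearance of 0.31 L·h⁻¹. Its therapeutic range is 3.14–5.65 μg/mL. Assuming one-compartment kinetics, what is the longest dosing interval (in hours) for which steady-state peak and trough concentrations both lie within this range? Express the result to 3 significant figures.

32.4 h

k = CL / Vd = 0.3100 / 17.10 = 0.01813 h⁻¹
Between IV bolus doses, concentration decays as C = C₀·e^(−kτ), so C_peak/C_trough = e^(kτ).
τ_max = ln(C_peak/C_trough) / k = ln(5.65/3.14) / 0.01813 = 0.5874 / 0.01813 = 32.40 h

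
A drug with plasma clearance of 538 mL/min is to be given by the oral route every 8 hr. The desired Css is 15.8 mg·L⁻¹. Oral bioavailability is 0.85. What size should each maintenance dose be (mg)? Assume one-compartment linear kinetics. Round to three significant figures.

Convert clearance: 538 mL/min × 60 min/h ÷ 1000 mL/L = 32.28 L/h
At steady state, dose per interval replaces the amount cleared in that interval: F·D/τ = CL·Css.
D = CL × Css × τ / F = 32.28 × 15.8 × 8 / 0.85 = 4800 mg

4800 mg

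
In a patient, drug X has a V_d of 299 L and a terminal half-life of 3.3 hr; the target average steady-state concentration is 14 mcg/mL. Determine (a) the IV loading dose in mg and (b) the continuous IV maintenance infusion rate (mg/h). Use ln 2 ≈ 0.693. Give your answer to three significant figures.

LD = Vd × C = 299.0 × 14 = 4186 mg
CL = 0.693 × Vd / t½ = 0.693 × 299.0 / 3.3 = 62.79 L/h
Infusion rate = CL × Css = 62.79 × 14 = 879.1 mg/h

(a) 4190 mg; (b) 879 mg/h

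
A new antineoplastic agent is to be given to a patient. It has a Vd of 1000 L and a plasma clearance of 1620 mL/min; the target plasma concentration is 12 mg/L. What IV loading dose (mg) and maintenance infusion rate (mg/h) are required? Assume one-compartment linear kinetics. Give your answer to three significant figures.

Loading dose = Vd × C = 1000 × 12 = 12000 mg
Convert clearance: 1620 mL/min × 60 min/h ÷ 1000 mL/L = 97.20 L/h
Maintenance: replace elimination → rate = CL × Css = 97.20 × 12 = 1166 mg/h

(a) 12000 mg; (b) 1170 mg/h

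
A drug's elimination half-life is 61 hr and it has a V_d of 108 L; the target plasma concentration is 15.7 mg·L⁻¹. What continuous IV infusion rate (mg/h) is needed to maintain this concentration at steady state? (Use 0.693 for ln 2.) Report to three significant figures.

19.3 mg/h

CL = 0.693 × Vd / t½ = 0.693 × 108.0 / 61 = 1.227 L/h
Infusion rate = CL × Css = 1.227 × 15.7 = 19.26 mg/h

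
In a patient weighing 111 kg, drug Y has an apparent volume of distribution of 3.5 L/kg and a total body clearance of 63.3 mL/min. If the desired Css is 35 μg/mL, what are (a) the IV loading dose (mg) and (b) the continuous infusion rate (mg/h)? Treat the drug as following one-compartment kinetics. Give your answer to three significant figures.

Vd = 3.5 L/kg × 111 kg = 388.5 L
LD = Vd · C_target = 388.5 × 35 = 13600 mg
Convert clearance: 63.3 mL/min × 60 min/h ÷ 1000 mL/L = 3.798 L/h
Maintenance infusion rate = CL × Css = 3.798 × 35 = 132.9 mg/h

(a) 13600 mg; (b) 133 mg/h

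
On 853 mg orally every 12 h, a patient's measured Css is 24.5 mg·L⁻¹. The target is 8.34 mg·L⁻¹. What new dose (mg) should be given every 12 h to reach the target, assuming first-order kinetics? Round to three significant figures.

290 mg

With linear kinetics, Css is proportional to dose rate (D/τ) at fixed clearance.
D₂ = D₁ × (Css,target / Css,current) = 853 × 8.34/24.5 = 290.4 mg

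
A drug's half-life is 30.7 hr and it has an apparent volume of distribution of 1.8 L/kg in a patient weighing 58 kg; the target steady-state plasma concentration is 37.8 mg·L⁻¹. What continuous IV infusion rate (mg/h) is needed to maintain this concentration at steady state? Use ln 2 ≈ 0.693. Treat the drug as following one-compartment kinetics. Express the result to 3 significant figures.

89.1 mg/h

Total Vd = 1.8 × 58 = 104.4 L
CL = ln 2 · Vd / t½ = 0.693 × 104.4 / 30.7 = 2.357 L/h
Infusion rate = CL × Css = 2.357 × 37.8 = 89.09 mg/h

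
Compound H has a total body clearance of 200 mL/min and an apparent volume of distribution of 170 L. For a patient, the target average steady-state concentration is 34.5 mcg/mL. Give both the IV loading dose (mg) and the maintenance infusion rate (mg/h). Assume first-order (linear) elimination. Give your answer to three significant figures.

(a) 5870 mg; (b) 414 mg/h

Loading dose = Vd × C = 170.0 × 34.5 = 5865 mg
Convert clearance: 200 mL/min × 60 min/h ÷ 1000 mL/L = 12.00 L/h
Maintenance: replace elimination → rate = CL × Css = 12.00 × 34.5 = 414.0 mg/h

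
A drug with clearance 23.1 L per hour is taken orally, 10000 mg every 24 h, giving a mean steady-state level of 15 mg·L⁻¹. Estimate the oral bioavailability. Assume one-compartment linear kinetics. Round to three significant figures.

0.832

F·D/τ = CL·Css at steady state → F = CL·Css·τ / D.
F = 23.1 × 15 × 24 / 10000 = 0.832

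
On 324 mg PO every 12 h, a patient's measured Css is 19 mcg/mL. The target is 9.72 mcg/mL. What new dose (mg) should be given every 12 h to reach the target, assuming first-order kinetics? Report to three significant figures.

166 mg

With linear kinetics, Css is proportional to dose rate (D/τ) at fixed clearance.
D₂ = D₁ × (Css,target / Css,current) = 324 × 9.72/19 = 165.8 mg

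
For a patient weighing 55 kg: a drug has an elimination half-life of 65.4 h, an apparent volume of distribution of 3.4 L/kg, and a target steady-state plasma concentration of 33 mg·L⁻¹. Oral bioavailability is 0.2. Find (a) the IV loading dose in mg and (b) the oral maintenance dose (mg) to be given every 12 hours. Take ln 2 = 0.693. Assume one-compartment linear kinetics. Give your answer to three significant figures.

Vd(total) = 55 kg × 3.4 L/kg = 187.0 L
LD = Vd × C = 187.0 × 33 = 6171 mg
CL = 0.693 × Vd / t½ = 0.693 × 187.0 / 65.4 = 1.982 L/h
D = CL × Css × τ / F = 1.982 × 33 × 12 / 0.2 = 3924 mg

(a) 6170 mg; (b) 3920 mg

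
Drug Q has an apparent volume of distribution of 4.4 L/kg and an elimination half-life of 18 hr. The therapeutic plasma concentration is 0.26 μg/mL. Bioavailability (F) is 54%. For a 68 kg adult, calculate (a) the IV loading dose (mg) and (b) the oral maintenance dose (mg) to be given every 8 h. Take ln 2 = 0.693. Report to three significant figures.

Total Vd = 4.4 × 68 = 299.2 L
LD = Vd × C = 299.2 × 0.26 = 77.79 mg
CL = 0.693 × Vd / t½ = 0.693 × 299.2 / 18 = 11.52 L/h
D = CL × Css × τ / F = 11.52 × 0.26 × 8 / 0.54 = 44.37 mg

(a) 77.8 mg; (b) 44.4 mg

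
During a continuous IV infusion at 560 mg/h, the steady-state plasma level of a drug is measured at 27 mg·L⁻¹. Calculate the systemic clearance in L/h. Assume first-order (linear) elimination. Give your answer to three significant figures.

20.7 L/h

At steady state, infusion rate = CL × Css, so CL = rate / Css.
CL = 560 / 27 = 20.74 L/h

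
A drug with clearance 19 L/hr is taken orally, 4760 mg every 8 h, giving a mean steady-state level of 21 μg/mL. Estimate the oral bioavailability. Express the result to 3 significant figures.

0.671

F·D/τ = CL·Css at steady state → F = CL·Css·τ / D.
F = 19 × 21 × 8 / 4760 = 0.671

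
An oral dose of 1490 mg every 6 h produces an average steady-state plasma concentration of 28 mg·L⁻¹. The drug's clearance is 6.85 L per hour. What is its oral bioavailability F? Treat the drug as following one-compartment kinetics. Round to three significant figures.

0.772

F·D/τ = CL·Css at steady state → F = CL·Css·τ / D.
F = 6.85 × 28 × 6 / 1490 = 0.772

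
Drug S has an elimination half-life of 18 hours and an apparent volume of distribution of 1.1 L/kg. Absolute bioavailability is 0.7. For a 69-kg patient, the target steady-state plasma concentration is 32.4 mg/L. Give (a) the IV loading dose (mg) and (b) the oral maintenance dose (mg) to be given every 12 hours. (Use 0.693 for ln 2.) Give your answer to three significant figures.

(a) 2460 mg; (b) 1620 mg

Vd(total) = 69 kg × 1.1 L/kg = 75.90 L
LD = Vd × C = 75.90 × 32.4 = 2459 mg
CL = 0.693 × Vd / t½ = 0.693 × 75.90 / 18 = 2.922 L/h
D = CL × Css × τ / F = 2.922 × 32.4 × 12 / 0.7 = 1623 mg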